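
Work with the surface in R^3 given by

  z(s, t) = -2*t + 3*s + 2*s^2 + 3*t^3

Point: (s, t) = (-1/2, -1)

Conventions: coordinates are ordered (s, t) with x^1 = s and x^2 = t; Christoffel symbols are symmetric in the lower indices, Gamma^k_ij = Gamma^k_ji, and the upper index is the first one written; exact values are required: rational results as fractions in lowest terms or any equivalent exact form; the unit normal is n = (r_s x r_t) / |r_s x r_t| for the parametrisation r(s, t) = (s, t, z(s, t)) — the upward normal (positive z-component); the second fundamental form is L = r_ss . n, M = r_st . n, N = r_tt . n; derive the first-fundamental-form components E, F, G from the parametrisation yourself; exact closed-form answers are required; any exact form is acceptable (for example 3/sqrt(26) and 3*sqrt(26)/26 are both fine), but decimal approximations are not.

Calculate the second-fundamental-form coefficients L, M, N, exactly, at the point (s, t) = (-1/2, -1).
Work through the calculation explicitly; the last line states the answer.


z_s = 1, z_t = 7, z_ss = 4, z_st = 0, z_tt = -18
E = 2, F = 7, G = 50; answer radicand W^2 = 51
unnormalised second-form numerators: l = 4, m = 0, n = -18; L = l/sqrt(51), and similarly M = m/sqrt(W^2), N = n/sqrt(W^2)

Answer: L = 4*sqrt(51)/51, M = 0, N = -6*sqrt(51)/17


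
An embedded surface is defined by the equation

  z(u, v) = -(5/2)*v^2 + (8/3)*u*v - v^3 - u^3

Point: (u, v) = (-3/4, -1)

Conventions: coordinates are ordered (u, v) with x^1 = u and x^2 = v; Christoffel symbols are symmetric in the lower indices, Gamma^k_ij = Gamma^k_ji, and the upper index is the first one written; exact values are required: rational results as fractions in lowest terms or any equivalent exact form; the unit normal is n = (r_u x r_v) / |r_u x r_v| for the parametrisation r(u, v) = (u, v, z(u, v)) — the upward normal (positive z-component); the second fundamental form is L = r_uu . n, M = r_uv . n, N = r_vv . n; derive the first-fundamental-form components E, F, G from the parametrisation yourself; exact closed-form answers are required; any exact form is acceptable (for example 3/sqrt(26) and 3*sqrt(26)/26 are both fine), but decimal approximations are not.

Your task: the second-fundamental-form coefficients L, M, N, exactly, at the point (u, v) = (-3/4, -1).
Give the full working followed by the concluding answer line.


z_u = -209/48, z_v = 0, z_uu = 9/2, z_uv = 8/3, z_vv = 1
E = 45985/2304, F = 0, G = 1; answer radicand W^2 = 45985/2304
unnormalised second-form numerators: l = 9/2, m = 8/3, n = 1; L = l/sqrt(45985/2304), and similarly M = m/sqrt(W^2), N = n/sqrt(W^2)

Answer: L = 216*sqrt(45985)/45985, M = 128*sqrt(45985)/45985, N = 48*sqrt(45985)/45985


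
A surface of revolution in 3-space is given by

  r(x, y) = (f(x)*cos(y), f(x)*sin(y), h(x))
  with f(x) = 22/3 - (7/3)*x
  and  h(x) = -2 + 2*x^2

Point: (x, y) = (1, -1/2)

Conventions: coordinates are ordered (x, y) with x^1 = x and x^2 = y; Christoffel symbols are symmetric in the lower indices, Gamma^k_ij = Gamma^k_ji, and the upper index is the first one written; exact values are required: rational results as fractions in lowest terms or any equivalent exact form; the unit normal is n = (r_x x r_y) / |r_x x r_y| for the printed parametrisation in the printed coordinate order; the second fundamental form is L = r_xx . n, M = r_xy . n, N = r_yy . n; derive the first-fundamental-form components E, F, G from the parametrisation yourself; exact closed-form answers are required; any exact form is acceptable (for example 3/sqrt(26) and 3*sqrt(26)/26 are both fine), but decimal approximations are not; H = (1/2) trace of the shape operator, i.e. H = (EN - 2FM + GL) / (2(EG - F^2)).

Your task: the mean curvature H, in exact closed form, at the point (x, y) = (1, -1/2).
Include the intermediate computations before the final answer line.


f = 5, f' = -7/3, f'' = 0, h' = 4, h'' = 4
E = 193/9, F = 0, G = 25; answer radicand W^2 = 193/9
unnormalised second-form numerators: l = -28/3, m = 0, n = 20; L = l/sqrt(193/9), and similarly M = m/sqrt(W^2), N = n/sqrt(W^2)
H = (E*n - 2*F*m + G*l) / (2*(EG - F^2)*sqrt(W^2)); E*n - 2*F*m + G*l = 1760/9, EG - F^2 = 4825/9, so H = (176/965)/sqrt(193/9)

Answer: H = 528*sqrt(193)/186245


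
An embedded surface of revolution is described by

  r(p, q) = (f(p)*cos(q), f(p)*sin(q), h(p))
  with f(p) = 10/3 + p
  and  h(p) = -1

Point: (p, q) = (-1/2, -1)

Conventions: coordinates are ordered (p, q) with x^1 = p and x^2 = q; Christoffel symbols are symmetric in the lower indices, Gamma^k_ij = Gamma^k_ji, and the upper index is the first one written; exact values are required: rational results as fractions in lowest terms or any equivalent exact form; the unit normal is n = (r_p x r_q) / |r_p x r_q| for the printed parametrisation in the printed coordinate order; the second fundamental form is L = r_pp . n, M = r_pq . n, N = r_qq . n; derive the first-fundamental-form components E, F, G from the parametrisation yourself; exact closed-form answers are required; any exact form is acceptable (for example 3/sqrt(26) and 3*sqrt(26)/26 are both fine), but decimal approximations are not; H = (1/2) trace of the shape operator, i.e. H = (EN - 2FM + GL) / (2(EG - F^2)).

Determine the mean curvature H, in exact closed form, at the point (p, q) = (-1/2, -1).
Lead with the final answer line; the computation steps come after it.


Answer: H = 0

f = 17/6, f' = 1, f'' = 0, h' = 0, h'' = 0
E = 1, F = 0, G = 289/36; answer radicand W^2 = 1
unnormalised second-form numerators: l = 0, m = 0, n = 0; L = l/sqrt(1), and similarly M = m/sqrt(W^2), N = n/sqrt(W^2)
H = (E*n - 2*F*m + G*l) / (2*(EG - F^2)*sqrt(W^2)); E*n - 2*F*m + G*l = 0, EG - F^2 = 289/36, so H = (0)/sqrt(1)


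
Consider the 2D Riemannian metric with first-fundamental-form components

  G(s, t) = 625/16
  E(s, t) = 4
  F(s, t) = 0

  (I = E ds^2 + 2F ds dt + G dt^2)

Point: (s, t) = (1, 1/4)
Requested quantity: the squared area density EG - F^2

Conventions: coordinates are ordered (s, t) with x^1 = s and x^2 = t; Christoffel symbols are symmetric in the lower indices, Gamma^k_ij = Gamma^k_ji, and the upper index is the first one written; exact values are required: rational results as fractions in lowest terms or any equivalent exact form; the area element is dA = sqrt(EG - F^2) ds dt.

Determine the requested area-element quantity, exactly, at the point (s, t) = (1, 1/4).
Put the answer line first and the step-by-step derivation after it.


Answer: EG - F^2 = 625/4

E = 4, F = 0, G = 625/16; EG - F^2 = 625/4


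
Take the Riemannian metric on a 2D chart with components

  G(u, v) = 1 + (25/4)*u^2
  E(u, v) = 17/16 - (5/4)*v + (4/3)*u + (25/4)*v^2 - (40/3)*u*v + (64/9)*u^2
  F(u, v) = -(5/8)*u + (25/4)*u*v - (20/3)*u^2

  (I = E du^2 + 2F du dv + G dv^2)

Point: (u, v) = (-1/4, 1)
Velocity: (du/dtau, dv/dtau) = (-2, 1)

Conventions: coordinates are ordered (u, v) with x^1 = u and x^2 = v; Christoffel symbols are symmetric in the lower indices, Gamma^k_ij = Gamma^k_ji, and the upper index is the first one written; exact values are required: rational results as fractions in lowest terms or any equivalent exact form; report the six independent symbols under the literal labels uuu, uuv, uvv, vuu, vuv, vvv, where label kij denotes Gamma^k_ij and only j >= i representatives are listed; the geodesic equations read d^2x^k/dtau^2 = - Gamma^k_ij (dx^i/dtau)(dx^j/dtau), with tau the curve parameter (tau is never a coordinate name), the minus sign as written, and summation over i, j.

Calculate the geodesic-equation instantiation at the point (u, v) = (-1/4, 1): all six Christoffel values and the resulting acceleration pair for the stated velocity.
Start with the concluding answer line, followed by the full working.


Answer: Gamma_uuu = -4480/5701, Gamma_uuv = 4200/5701, Gamma_uvv = 0, Gamma_vuu = 960/5701, Gamma_vuv = -900/5701, Gamma_vvv = 0; accelerations (d^2u/dtau^2, d^2v/dtau^2) = (34720/5701, -7440/5701)

E = 1369/144, F = -175/96, G = 89/64 at the point
E_u = -140/9, E_v = 175/12, F_u = 215/24, F_v = -25/16, G_u = -25/8, G_v = 0
EG - F^2 = 5701/576;  g^inv = (576/5701) * [[89/64, 175/96], [175/96, 1369/144]]
first-kind symbols [ij,l] = (1/2)(d_i g_jl + d_j g_il - d_l g_ij): [uu,u] = E_u/2 = -70/9, [uu,v] = F_u - E_v/2 = 5/3, [uv,u] = E_v/2 = 175/24, [uv,v] = G_u/2 = -25/16, [vv,u] = F_v - G_u/2 = 0, [vv,v] = G_v/2 = 0
Gamma^u_ij = (G*[ij,u] - F*[ij,v])/(EG - F^2), Gamma^v_ij = (E*[ij,v] - F*[ij,u])/(EG - F^2)
Gamma_uuu = -4480/5701, Gamma_uuv = 4200/5701, Gamma_uvv = 0, Gamma_vuu = 960/5701, Gamma_vuv = -900/5701, Gamma_vvv = 0
d^2u/dtau^2 = -(Gamma_uuu*(-2)^2 + 2*Gamma_uuv*(-2)*(1) + Gamma_uvv*(1)^2) = 34720/5701
d^2v/dtau^2 = -(Gamma_vuu*(-2)^2 + 2*Gamma_vuv*(-2)*(1) + Gamma_vvv*(1)^2) = -7440/5701


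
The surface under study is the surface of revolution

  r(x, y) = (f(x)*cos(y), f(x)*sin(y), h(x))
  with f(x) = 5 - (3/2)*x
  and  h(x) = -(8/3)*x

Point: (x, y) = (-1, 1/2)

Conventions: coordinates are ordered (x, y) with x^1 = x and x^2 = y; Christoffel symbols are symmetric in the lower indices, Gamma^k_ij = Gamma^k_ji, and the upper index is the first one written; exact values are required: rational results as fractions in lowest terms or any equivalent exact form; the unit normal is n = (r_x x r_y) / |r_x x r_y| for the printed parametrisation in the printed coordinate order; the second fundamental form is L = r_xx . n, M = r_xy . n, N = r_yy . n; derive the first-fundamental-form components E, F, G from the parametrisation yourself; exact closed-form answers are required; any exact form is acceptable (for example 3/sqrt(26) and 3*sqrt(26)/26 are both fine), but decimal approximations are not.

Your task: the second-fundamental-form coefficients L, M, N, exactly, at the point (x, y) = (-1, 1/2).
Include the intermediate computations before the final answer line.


f = 13/2, f' = -3/2, f'' = 0, h' = -8/3, h'' = 0
E = 337/36, F = 0, G = 169/4; answer radicand W^2 = 337/36
unnormalised second-form numerators: l = 0, m = 0, n = -52/3; L = l/sqrt(337/36), and similarly M = m/sqrt(W^2), N = n/sqrt(W^2)

Answer: L = 0, M = 0, N = -104*sqrt(337)/337


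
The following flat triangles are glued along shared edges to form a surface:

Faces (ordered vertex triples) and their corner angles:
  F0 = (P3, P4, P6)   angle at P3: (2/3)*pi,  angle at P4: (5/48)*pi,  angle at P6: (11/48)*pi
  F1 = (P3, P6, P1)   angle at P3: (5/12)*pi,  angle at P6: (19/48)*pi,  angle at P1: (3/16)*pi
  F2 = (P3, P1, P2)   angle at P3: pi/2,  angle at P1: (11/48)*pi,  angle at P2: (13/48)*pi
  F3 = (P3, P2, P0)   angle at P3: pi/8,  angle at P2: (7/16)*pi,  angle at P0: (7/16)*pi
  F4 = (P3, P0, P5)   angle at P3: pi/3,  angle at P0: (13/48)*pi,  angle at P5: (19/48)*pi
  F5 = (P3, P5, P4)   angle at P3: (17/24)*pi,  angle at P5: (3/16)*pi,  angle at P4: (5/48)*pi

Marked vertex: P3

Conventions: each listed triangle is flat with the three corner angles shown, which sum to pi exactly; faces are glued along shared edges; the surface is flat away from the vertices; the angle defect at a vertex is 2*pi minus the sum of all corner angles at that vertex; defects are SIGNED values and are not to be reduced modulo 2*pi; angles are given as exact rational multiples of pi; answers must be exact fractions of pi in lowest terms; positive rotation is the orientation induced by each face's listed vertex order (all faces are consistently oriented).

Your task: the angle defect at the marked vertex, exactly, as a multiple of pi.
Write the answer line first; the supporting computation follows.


Answer: defect(P3) = (-3/4)*pi

Sum of corner angles at P3: (11/4)*pi
defect = 2*pi - (11/4)*pi


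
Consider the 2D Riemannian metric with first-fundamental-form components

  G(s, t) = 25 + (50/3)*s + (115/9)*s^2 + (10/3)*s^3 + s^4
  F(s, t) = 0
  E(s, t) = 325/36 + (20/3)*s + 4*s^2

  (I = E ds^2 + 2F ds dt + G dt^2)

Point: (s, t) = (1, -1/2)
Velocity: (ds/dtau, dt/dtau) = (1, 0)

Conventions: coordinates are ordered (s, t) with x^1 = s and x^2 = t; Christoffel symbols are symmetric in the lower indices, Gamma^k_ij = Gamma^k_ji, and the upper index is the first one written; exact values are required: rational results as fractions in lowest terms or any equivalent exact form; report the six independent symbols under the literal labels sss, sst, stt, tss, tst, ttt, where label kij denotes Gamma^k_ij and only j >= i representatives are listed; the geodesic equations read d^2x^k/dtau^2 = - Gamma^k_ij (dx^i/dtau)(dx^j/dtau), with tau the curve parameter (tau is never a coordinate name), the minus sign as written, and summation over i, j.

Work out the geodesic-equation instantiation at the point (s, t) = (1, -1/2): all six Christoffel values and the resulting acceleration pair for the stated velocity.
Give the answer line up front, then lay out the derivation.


Answer: Gamma_sss = 264/709, Gamma_sst = 0, Gamma_stt = -1012/709, Gamma_tss = 0, Gamma_tst = 11/23, Gamma_ttt = 0; accelerations (d^2s/dtau^2, d^2t/dtau^2) = (-264/709, 0)

E = 709/36, F = 0, G = 529/9 at the point
E_s = 44/3, E_t = 0, F_s = 0, F_t = 0, G_s = 506/9, G_t = 0
EG - F^2 = 375061/324;  g^inv = (324/375061) * [[529/9, 0], [0, 709/36]]
first-kind symbols [ij,l] = (1/2)(d_i g_jl + d_j g_il - d_l g_ij): [ss,s] = E_s/2 = 22/3, [ss,t] = F_s - E_t/2 = 0, [st,s] = E_t/2 = 0, [st,t] = G_s/2 = 253/9, [tt,s] = F_t - G_s/2 = -253/9, [tt,t] = G_t/2 = 0
Gamma^s_ij = (G*[ij,s] - F*[ij,t])/(EG - F^2), Gamma^t_ij = (E*[ij,t] - F*[ij,s])/(EG - F^2)
Gamma_sss = 264/709, Gamma_sst = 0, Gamma_stt = -1012/709, Gamma_tss = 0, Gamma_tst = 11/23, Gamma_ttt = 0
d^2s/dtau^2 = -(Gamma_sss*(1)^2 + 2*Gamma_sst*(1)*(0) + Gamma_stt*(0)^2) = -264/709
d^2t/dtau^2 = -(Gamma_tss*(1)^2 + 2*Gamma_tst*(1)*(0) + Gamma_ttt*(0)^2) = 0


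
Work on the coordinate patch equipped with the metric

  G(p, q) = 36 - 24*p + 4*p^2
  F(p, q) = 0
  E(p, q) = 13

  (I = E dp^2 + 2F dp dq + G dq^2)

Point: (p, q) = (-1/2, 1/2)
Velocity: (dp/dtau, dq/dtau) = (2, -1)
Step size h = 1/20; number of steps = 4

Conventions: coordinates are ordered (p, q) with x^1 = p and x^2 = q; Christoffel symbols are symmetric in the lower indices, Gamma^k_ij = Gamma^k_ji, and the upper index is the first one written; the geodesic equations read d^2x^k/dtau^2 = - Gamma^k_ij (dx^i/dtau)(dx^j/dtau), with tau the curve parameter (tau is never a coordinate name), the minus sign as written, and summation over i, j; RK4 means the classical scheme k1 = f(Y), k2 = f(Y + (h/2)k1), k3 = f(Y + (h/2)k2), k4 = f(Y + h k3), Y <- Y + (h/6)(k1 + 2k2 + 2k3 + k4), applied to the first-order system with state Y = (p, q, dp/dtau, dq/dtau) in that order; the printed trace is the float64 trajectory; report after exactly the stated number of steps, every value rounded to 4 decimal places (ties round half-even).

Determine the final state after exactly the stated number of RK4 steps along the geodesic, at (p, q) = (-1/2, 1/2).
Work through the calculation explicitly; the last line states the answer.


f(Y) = (dp/dtau, dq/dtau, -Gamma^p_ij Y'^i Y'^j, -Gamma^q_ij Y'^i Y'^j) with the Gammas evaluated at the stage position; h = 0.050000; intermediate values shown to 6 dp
step 0: p = -0.5000, q = 0.5000, dp/dtau = 2.0000, dq/dtau = -1.0000
step 1:
  k1: at (p, q) = (-0.500000, 0.500000), (dp/dtau, dq/dtau) = (2.000000, -1.000000); Gamma_ppp = 0.000000, Gamma_ppq = 0.000000, Gamma_pqq = 1.076923, Gamma_qpp = 0.000000, Gamma_qpq = -0.285714, Gamma_qqq = 0.000000; k1 = (2.000000, -1.000000, -1.076923, -1.142857)
  k2: at (p, q) = (-0.450000, 0.475000), (dp/dtau, dq/dtau) = (1.973077, -1.028571); Gamma_ppp = 0.000000, Gamma_ppq = 0.000000, Gamma_pqq = 1.061538, Gamma_qpp = 0.000000, Gamma_qpq = -0.289855, Gamma_qqq = 0.000000; k2 = (1.973077, -1.028571, -1.123064, -1.176493)
  k3: at (p, q) = (-0.450673, 0.474286), (dp/dtau, dq/dtau) = (1.971923, -1.029412); Gamma_ppp = 0.000000, Gamma_ppq = 0.000000, Gamma_pqq = 1.061746, Gamma_qpp = 0.000000, Gamma_qpq = -0.289799, Gamma_qqq = 0.000000; k3 = (1.971923, -1.029412, -1.125121, -1.176537)
  k4: at (p, q) = (-0.401404, 0.448529), (dp/dtau, dq/dtau) = (1.943744, -1.058827); Gamma_ppp = 0.000000, Gamma_ppq = 0.000000, Gamma_pqq = 1.046586, Gamma_qpp = 0.000000, Gamma_qpq = -0.293996, Gamma_qqq = 0.000000; k4 = (1.943744, -1.058827, -1.173342, -1.210141)
  Y <- Y + (h/6)(k1 + 2k2 + 2k3 + k4): p = -0.4014, q = 0.4485, dp/dtau = 1.9438, dq/dtau = -1.0588
step 2:
  k1: at (p, q) = (-0.401385, 0.448543), (dp/dtau, dq/dtau) = (1.943778, -1.058825); Gamma_ppp = 0.000000, Gamma_ppq = 0.000000, Gamma_pqq = 1.046580, Gamma_qpp = 0.000000, Gamma_qpq = -0.293998, Gamma_qqq = 0.000000; k1 = (1.943778, -1.058825, -1.173333, -1.210167)
  k2: at (p, q) = (-0.352791, 0.422073), (dp/dtau, dq/dtau) = (1.914445, -1.089080); Gamma_ppp = 0.000000, Gamma_ppq = 0.000000, Gamma_pqq = 1.031628, Gamma_qpp = 0.000000, Gamma_qpq = -0.298259, Gamma_qqq = 0.000000; k2 = (1.914445, -1.089080, -1.223608, -1.243730)
  k3: at (p, q) = (-0.353524, 0.421316), (dp/dtau, dq/dtau) = (1.913188, -1.089919); Gamma_ppp = 0.000000, Gamma_ppq = 0.000000, Gamma_pqq = 1.031854, Gamma_qpp = 0.000000, Gamma_qpq = -0.298194, Gamma_qqq = 0.000000; k3 = (1.913188, -1.089919, -1.225762, -1.243599)
  k4: at (p, q) = (-0.305726, 0.394047), (dp/dtau, dq/dtau) = (1.882490, -1.121005); Gamma_ppp = 0.000000, Gamma_ppq = 0.000000, Gamma_pqq = 1.017146, Gamma_qpp = 0.000000, Gamma_qpq = -0.302505, Gamma_qqq = 0.000000; k4 = (1.882490, -1.121005, -1.278200, -1.276743)
  Y <- Y + (h/6)(k1 + 2k2 + 2k3 + k4): p = -0.3057, q = 0.3941, dp/dtau = 1.8825, dq/dtau = -1.1210
step 3:
  k1: at (p, q) = (-0.305706, 0.394061), (dp/dtau, dq/dtau) = (1.882526, -1.121005); Gamma_ppp = 0.000000, Gamma_ppq = 0.000000, Gamma_pqq = 1.017140, Gamma_qpp = 0.000000, Gamma_qpq = -0.302507, Gamma_qqq = 0.000000; k1 = (1.882526, -1.121005, -1.278192, -1.276775)
  k2: at (p, q) = (-0.258643, 0.366036), (dp/dtau, dq/dtau) = (1.850571, -1.152925); Gamma_ppp = 0.000000, Gamma_ppq = 0.000000, Gamma_pqq = 1.002659, Gamma_qpp = 0.000000, Gamma_qpq = -0.306876, Gamma_qqq = 0.000000; k2 = (1.850571, -1.152925, -1.332770, -1.309483)
  k3: at (p, q) = (-0.259442, 0.365238), (dp/dtau, dq/dtau) = (1.849206, -1.153742); Gamma_ppp = 0.000000, Gamma_ppq = 0.000000, Gamma_pqq = 1.002905, Gamma_qpp = 0.000000, Gamma_qpq = -0.306801, Gamma_qqq = 0.000000; k3 = (1.849206, -1.153742, -1.334988, -1.309125)
  k4: at (p, q) = (-0.213246, 0.336374), (dp/dtau, dq/dtau) = (1.815776, -1.186461); Gamma_ppp = 0.000000, Gamma_ppq = 0.000000, Gamma_pqq = 0.988691, Gamma_qpp = 0.000000, Gamma_qpq = -0.311212, Gamma_qqq = 0.000000; k4 = (1.815776, -1.186461, -1.391771, -1.340917)
  Y <- Y + (h/6)(k1 + 2k2 + 2k3 + k4): p = -0.2132, q = 0.3364, dp/dtau = 1.8158, dq/dtau = -1.1865
step 4:
  k1: at (p, q) = (-0.213224, 0.336388), (dp/dtau, dq/dtau) = (1.815813, -1.186463); Gamma_ppp = 0.000000, Gamma_ppq = 0.000000, Gamma_pqq = 0.988684, Gamma_qpp = 0.000000, Gamma_qpq = -0.311214, Gamma_qqq = 0.000000; k1 = (1.815813, -1.186463, -1.391765, -1.340955)
  k2: at (p, q) = (-0.167829, 0.306727), (dp/dtau, dq/dtau) = (1.781019, -1.219987); Gamma_ppp = 0.000000, Gamma_ppq = 0.000000, Gamma_pqq = 0.974716, Gamma_qpp = 0.000000, Gamma_qpq = -0.315674, Gamma_qqq = 0.000000; k2 = (1.781019, -1.219987, -1.450736, -1.371804)
  k3: at (p, q) = (-0.168698, 0.305888), (dp/dtau, dq/dtau) = (1.779545, -1.220758); Gamma_ppp = 0.000000, Gamma_ppq = 0.000000, Gamma_pqq = 0.974984, Gamma_qpp = 0.000000, Gamma_qpq = -0.315587, Gamma_qqq = 0.000000; k3 = (1.779545, -1.220758, -1.452970, -1.371158)
  k4: at (p, q) = (-0.124247, 0.275350), (dp/dtau, dq/dtau) = (1.743165, -1.255021); Gamma_ppp = 0.000000, Gamma_ppq = 0.000000, Gamma_pqq = 0.961307, Gamma_qpp = 0.000000, Gamma_qpq = -0.320077, Gamma_qqq = 0.000000; k4 = (1.743165, -1.255021, -1.514132, -1.400471)
  Y <- Y + (h/6)(k1 + 2k2 + 2k3 + k4): p = -0.1242, q = 0.2754, dp/dtau = 1.7432, dq/dtau = -1.2550

Answer: p = -0.1242, q = 0.2754, dp/dtau = 1.7432, dq/dtau = -1.2550


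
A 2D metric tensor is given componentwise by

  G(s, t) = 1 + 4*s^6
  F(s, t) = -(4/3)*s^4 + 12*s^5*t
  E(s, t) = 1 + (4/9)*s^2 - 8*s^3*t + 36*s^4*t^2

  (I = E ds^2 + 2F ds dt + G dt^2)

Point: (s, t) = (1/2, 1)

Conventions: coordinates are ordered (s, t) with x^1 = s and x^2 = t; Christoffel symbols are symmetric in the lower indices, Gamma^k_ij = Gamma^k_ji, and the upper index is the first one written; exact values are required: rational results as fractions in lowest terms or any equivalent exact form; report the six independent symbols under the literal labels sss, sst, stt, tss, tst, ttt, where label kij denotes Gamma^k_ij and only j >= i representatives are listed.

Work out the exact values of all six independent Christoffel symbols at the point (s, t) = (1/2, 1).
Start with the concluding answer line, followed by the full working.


Answer: Gamma_sss = 896/349, Gamma_sst = 252/349, Gamma_stt = 0, Gamma_tss = 192/349, Gamma_tst = 54/349, Gamma_ttt = 0

E = 85/36, F = 7/24, G = 17/16 at the point
E_s = 112/9, E_t = 7/2, F_s = 37/12, F_t = 3/8, G_s = 3/4, G_t = 0
EG - F^2 = 349/144;  g^inv = (144/349) * [[17/16, -7/24], [-7/24, 85/36]]
first-kind symbols [ij,l] = (1/2)(d_i g_jl + d_j g_il - d_l g_ij): [ss,s] = E_s/2 = 56/9, [ss,t] = F_s - E_t/2 = 4/3, [st,s] = E_t/2 = 7/4, [st,t] = G_s/2 = 3/8, [tt,s] = F_t - G_s/2 = 0, [tt,t] = G_t/2 = 0
Gamma^s_ij = (G*[ij,s] - F*[ij,t])/(EG - F^2), Gamma^t_ij = (E*[ij,t] - F*[ij,s])/(EG - F^2)


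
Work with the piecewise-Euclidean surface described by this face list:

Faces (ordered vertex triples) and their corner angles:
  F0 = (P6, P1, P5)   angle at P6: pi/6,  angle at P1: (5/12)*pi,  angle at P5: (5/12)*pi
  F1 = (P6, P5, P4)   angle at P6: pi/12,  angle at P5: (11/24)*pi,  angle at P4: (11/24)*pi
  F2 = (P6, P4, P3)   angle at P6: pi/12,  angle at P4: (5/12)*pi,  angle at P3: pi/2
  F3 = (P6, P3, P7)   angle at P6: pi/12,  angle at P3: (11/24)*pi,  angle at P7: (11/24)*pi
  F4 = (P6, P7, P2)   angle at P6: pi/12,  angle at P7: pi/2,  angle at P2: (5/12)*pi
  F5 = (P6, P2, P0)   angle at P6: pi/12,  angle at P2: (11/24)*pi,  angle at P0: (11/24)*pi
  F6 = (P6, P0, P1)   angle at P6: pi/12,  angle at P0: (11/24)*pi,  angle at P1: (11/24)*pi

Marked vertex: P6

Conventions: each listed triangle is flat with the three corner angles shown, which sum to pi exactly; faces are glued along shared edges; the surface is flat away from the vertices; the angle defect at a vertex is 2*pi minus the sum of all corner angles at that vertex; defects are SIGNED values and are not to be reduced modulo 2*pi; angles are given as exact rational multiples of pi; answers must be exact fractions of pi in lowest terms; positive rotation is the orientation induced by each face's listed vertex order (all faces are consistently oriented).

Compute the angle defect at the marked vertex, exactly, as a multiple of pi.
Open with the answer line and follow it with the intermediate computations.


Answer: defect(P6) = (4/3)*pi

Sum of corner angles at P6: (2/3)*pi
defect = 2*pi - (2/3)*pi


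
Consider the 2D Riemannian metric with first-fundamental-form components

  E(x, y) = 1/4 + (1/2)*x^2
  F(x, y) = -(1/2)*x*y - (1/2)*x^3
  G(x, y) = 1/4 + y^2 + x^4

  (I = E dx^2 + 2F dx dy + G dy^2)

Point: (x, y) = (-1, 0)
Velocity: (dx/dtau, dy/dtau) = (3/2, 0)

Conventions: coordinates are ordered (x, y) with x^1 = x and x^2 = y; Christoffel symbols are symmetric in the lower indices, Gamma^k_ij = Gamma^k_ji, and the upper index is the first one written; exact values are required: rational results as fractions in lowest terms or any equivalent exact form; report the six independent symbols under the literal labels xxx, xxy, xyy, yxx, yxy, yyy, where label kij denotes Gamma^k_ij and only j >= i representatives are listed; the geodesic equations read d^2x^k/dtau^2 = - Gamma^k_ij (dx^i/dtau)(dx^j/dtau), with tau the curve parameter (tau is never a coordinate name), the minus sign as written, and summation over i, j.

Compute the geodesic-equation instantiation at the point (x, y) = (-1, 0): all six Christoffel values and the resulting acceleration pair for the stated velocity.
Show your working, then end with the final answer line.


E = 3/4, F = 1/2, G = 5/4 at the point
E_x = -1, E_y = 0, F_x = -3/2, F_y = 1/2, G_x = -4, G_y = 0
EG - F^2 = 11/16;  g^inv = (16/11) * [[5/4, -1/2], [-1/2, 3/4]]
first-kind symbols [ij,l] = (1/2)(d_i g_jl + d_j g_il - d_l g_ij): [xx,x] = E_x/2 = -1/2, [xx,y] = F_x - E_y/2 = -3/2, [xy,x] = E_y/2 = 0, [xy,y] = G_x/2 = -2, [yy,x] = F_y - G_x/2 = 5/2, [yy,y] = G_y/2 = 0
Gamma^x_ij = (G*[ij,x] - F*[ij,y])/(EG - F^2), Gamma^y_ij = (E*[ij,y] - F*[ij,x])/(EG - F^2)
Gamma_xxx = 2/11, Gamma_xxy = 16/11, Gamma_xyy = 50/11, Gamma_yxx = -14/11, Gamma_yxy = -24/11, Gamma_yyy = -20/11
d^2x/dtau^2 = -(Gamma_xxx*(3/2)^2 + 2*Gamma_xxy*(3/2)*(0) + Gamma_xyy*(0)^2) = -9/22
d^2y/dtau^2 = -(Gamma_yxx*(3/2)^2 + 2*Gamma_yxy*(3/2)*(0) + Gamma_yyy*(0)^2) = 63/22

Answer: Gamma_xxx = 2/11, Gamma_xxy = 16/11, Gamma_xyy = 50/11, Gamma_yxx = -14/11, Gamma_yxy = -24/11, Gamma_yyy = -20/11; accelerations (d^2x/dtau^2, d^2y/dtau^2) = (-9/22, 63/22)


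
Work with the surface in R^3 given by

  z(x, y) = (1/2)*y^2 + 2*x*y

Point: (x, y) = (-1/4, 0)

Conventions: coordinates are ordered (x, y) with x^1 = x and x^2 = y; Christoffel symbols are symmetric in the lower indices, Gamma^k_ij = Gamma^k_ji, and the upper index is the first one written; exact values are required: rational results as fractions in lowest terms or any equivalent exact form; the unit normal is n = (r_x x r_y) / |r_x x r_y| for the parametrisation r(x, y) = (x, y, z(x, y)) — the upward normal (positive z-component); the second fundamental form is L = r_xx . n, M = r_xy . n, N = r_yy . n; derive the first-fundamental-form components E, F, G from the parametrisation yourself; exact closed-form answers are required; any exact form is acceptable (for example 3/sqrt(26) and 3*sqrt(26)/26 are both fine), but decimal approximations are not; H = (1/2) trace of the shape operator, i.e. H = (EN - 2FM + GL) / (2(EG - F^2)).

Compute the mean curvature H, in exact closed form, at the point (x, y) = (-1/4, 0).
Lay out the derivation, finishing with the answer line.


z_x = 0, z_y = -1/2, z_xx = 0, z_xy = 2, z_yy = 1
E = 1, F = 0, G = 5/4; answer radicand W^2 = 5/4
unnormalised second-form numerators: l = 0, m = 2, n = 1; L = l/sqrt(5/4), and similarly M = m/sqrt(W^2), N = n/sqrt(W^2)
H = (E*n - 2*F*m + G*l) / (2*(EG - F^2)*sqrt(W^2)); E*n - 2*F*m + G*l = 1, EG - F^2 = 5/4, so H = (2/5)/sqrt(5/4)

Answer: H = 4*sqrt(5)/25


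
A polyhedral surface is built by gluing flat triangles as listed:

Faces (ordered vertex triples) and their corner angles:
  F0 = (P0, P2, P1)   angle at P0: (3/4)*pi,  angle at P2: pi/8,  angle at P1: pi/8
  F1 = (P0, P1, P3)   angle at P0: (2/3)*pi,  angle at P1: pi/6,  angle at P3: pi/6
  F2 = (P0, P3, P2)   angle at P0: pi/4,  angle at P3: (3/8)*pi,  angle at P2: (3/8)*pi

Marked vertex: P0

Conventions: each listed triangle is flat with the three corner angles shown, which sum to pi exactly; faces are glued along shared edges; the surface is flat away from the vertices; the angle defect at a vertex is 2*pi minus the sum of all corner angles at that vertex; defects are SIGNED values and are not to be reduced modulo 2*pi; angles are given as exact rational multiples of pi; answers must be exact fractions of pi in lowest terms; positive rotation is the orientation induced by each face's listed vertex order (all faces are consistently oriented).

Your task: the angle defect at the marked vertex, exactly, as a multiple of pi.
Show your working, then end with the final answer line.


Sum of corner angles at P0: (5/3)*pi
defect = 2*pi - (5/3)*pi

Answer: defect(P0) = pi/3


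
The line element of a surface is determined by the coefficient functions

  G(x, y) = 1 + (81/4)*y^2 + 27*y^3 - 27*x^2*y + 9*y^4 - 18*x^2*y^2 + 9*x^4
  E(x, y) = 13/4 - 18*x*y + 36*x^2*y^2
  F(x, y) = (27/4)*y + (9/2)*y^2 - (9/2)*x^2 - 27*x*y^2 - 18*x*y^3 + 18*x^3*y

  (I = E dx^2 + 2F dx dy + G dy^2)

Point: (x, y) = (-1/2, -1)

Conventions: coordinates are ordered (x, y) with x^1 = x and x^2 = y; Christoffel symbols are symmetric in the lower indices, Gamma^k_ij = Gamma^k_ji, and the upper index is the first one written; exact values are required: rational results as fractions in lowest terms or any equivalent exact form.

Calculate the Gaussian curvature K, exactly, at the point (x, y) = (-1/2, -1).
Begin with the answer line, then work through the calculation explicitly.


Answer: K = -4608/17689

E = 13/4, F = 27/8, G = 97/16, EG - F^2 = 133/16 at the point
E_x = -18, E_y = -9, F_x = -18, F_y = -9/2, G_x = -27/2, G_y = 27/4
E_yy = 18, F_xy = 27/2, G_xx = 45
Evaluate Brioschi's two determinant matrices M1, M2 and divide by (EG - F^2)^2.
M1 = [[-E_yy/2 + F_xy - G_xx/2, E_x/2, F_x - E_y/2], [F_y - G_x/2, E, F], [G_y/2, F, G]] = [[-18, -9, -27/2], [9/4, 13/4, 27/8], [27/8, 27/8, 97/16]]; det M1 = -1341/16
M2 = [[0, E_y/2, G_x/2], [E_y/2, E, F], [G_x/2, F, G]] = [[0, -9/2, -27/4], [-9/2, 13/4, 27/8], [-27/4, 27/8, 97/16]]; det M2 = -1053/16
det M1 - det M2 = -18; K = -18 / (133/16)^2 = -4608/17689


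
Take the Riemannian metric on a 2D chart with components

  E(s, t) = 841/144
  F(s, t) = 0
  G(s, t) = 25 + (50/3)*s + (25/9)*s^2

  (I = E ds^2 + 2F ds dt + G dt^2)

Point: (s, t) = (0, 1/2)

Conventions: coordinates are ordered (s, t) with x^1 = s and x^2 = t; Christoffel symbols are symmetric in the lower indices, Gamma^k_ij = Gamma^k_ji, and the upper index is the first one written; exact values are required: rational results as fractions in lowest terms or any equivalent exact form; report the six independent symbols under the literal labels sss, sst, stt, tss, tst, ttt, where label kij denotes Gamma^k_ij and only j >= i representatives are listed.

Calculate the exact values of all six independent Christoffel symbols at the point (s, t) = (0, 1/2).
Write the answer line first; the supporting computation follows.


Answer: Gamma_sss = 0, Gamma_sst = 0, Gamma_stt = -1200/841, Gamma_tss = 0, Gamma_tst = 1/3, Gamma_ttt = 0

E = 841/144, F = 0, G = 25 at the point
E_s = 0, E_t = 0, F_s = 0, F_t = 0, G_s = 50/3, G_t = 0
EG - F^2 = 21025/144;  g^inv = (144/21025) * [[25, 0], [0, 841/144]]
first-kind symbols [ij,l] = (1/2)(d_i g_jl + d_j g_il - d_l g_ij): [ss,s] = E_s/2 = 0, [ss,t] = F_s - E_t/2 = 0, [st,s] = E_t/2 = 0, [st,t] = G_s/2 = 25/3, [tt,s] = F_t - G_s/2 = -25/3, [tt,t] = G_t/2 = 0
Gamma^s_ij = (G*[ij,s] - F*[ij,t])/(EG - F^2), Gamma^t_ij = (E*[ij,t] - F*[ij,s])/(EG - F^2)


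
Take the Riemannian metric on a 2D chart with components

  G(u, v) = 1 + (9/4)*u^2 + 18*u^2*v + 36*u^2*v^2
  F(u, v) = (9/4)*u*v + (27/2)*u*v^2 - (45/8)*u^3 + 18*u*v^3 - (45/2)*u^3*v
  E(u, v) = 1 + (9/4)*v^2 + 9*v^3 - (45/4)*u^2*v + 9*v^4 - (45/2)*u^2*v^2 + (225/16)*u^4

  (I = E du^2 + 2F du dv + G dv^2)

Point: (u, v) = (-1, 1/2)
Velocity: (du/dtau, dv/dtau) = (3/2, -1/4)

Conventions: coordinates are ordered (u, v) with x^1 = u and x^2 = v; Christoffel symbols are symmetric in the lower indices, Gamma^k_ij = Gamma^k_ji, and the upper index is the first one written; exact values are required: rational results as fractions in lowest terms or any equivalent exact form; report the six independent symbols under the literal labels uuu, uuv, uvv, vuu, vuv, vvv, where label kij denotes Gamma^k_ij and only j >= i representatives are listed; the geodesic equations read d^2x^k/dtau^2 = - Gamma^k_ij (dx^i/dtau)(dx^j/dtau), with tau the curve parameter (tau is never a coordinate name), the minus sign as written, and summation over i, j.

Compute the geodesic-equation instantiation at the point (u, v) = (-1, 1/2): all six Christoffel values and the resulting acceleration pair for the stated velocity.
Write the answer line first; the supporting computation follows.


Answer: Gamma_uuu = -270/421, Gamma_uuv = -162/421, Gamma_uvv = 216/421, Gamma_vuu = -540/421, Gamma_vuv = -324/421, Gamma_vvv = 432/421; accelerations (d^2u/dtau^2, d^2v/dtau^2) = (945/842, 945/421)

E = 97/16, F = 81/8, G = 85/4 at the point
E_u = -135/4, E_v = -81/4, F_u = -351/8, F_v = -27/4, G_u = -81/2, G_v = 54
EG - F^2 = 421/16;  g^inv = (16/421) * [[85/4, -81/8], [-81/8, 97/16]]
first-kind symbols [ij,l] = (1/2)(d_i g_jl + d_j g_il - d_l g_ij): [uu,u] = E_u/2 = -135/8, [uu,v] = F_u - E_v/2 = -135/4, [uv,u] = E_v/2 = -81/8, [uv,v] = G_u/2 = -81/4, [vv,u] = F_v - G_u/2 = 27/2, [vv,v] = G_v/2 = 27
Gamma^u_ij = (G*[ij,u] - F*[ij,v])/(EG - F^2), Gamma^v_ij = (E*[ij,v] - F*[ij,u])/(EG - F^2)
Gamma_uuu = -270/421, Gamma_uuv = -162/421, Gamma_uvv = 216/421, Gamma_vuu = -540/421, Gamma_vuv = -324/421, Gamma_vvv = 432/421
d^2u/dtau^2 = -(Gamma_uuu*(3/2)^2 + 2*Gamma_uuv*(3/2)*(-1/4) + Gamma_uvv*(-1/4)^2) = 945/842
d^2v/dtau^2 = -(Gamma_vuu*(3/2)^2 + 2*Gamma_vuv*(3/2)*(-1/4) + Gamma_vvv*(-1/4)^2) = 945/421


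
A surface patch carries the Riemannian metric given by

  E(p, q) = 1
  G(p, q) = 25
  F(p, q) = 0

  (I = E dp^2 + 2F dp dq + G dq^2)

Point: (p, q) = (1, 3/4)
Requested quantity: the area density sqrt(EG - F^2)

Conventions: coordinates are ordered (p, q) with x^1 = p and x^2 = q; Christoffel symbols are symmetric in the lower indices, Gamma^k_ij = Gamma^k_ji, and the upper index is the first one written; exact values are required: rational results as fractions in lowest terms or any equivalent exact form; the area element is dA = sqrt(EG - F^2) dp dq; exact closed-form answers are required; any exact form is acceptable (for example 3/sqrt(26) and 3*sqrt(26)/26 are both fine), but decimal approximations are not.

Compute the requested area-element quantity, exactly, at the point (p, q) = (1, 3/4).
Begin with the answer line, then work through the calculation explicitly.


Answer: sqrt(EG - F^2) = 5

E = 1, F = 0, G = 25; EG - F^2 = 25


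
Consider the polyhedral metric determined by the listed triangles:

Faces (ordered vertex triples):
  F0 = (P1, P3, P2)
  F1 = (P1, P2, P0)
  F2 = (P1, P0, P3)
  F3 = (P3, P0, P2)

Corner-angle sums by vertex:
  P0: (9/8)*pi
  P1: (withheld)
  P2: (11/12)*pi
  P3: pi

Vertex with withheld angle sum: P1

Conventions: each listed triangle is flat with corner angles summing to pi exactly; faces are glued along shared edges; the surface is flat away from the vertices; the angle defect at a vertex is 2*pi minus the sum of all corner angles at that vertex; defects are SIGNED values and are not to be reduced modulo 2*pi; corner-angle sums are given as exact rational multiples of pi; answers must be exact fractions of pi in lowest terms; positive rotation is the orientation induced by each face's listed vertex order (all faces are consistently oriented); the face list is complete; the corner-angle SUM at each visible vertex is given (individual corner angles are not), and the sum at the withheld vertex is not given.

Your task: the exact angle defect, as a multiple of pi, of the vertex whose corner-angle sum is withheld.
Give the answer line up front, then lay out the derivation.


Answer: defect(P1) = (25/24)*pi

V = 4, E = 6, F = 4; chi = V - E + F = 2
Gauss-Bonnet: total defect = 2*pi*chi = 4*pi; visible defects sum to (71/24)*pi


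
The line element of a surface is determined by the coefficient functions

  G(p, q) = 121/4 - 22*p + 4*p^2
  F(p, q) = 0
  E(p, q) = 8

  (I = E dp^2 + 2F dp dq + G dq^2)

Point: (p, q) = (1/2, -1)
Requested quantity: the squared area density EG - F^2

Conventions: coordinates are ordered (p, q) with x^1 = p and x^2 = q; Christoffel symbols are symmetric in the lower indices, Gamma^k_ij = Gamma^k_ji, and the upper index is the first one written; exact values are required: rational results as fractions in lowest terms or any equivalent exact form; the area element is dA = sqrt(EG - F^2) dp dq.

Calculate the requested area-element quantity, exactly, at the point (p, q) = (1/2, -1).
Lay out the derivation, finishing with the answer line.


E = 8, F = 0, G = 81/4; EG - F^2 = 162

Answer: EG - F^2 = 162


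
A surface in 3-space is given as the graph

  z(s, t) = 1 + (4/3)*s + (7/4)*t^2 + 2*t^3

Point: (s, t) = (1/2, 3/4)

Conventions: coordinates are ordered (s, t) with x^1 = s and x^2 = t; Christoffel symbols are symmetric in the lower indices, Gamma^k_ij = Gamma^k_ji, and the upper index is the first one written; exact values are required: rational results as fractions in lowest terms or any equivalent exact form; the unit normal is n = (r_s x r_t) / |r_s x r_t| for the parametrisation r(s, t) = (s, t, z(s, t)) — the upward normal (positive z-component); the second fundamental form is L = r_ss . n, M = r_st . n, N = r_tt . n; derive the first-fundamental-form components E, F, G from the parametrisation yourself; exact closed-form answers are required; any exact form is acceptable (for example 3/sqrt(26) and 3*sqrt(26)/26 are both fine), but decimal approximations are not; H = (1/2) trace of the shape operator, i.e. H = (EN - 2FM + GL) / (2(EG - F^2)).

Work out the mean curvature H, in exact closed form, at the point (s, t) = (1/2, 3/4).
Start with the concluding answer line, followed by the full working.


Answer: H = 1875*sqrt(349)/487204

z_s = 4/3, z_t = 6, z_ss = 0, z_st = 0, z_tt = 25/2
E = 25/9, F = 8, G = 37; answer radicand W^2 = 349/9
unnormalised second-form numerators: l = 0, m = 0, n = 25/2; L = l/sqrt(349/9), and similarly M = m/sqrt(W^2), N = n/sqrt(W^2)
H = (E*n - 2*F*m + G*l) / (2*(EG - F^2)*sqrt(W^2)); E*n - 2*F*m + G*l = 625/18, EG - F^2 = 349/9, so H = (625/1396)/sqrt(349/9)


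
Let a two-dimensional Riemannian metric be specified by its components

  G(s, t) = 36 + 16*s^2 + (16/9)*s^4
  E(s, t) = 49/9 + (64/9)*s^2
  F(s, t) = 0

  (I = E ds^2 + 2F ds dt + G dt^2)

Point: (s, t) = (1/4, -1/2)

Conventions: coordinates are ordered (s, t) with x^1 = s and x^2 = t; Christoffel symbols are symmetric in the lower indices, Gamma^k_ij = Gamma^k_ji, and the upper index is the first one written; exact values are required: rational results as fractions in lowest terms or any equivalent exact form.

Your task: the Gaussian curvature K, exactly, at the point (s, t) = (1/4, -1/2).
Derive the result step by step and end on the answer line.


E = 53/9, F = 0, G = 5329/144, EG - F^2 = 282437/1296 at the point
E_s = 32/9, E_t = 0, F_s = 0, F_t = 0, G_s = 73/9, G_t = 0
E_tt = 0, F_st = 0, G_ss = 100/3
Evaluate Brioschi's two determinant matrices M1, M2 and divide by (EG - F^2)^2.
M1 = [[-E_tt/2 + F_st - G_ss/2, E_s/2, F_s - E_t/2], [F_t - G_s/2, E, F], [G_t/2, F, G]] = [[-50/3, 16/9, 0], [-73/18, 53/9, 0], [0, 0, 5329/144]]; det M1 = -19626707/5832
M2 = [[0, E_t/2, G_s/2], [E_t/2, E, F], [G_s/2, F, G]] = [[0, 0, 73/18], [0, 53/9, 0], [73/18, 0, 5329/144]]; det M2 = -282437/2916
det M1 - det M2 = -19061833/5832; K = -19061833/5832 / (282437/1296)^2 = -14112/205057

Answer: K = -14112/205057


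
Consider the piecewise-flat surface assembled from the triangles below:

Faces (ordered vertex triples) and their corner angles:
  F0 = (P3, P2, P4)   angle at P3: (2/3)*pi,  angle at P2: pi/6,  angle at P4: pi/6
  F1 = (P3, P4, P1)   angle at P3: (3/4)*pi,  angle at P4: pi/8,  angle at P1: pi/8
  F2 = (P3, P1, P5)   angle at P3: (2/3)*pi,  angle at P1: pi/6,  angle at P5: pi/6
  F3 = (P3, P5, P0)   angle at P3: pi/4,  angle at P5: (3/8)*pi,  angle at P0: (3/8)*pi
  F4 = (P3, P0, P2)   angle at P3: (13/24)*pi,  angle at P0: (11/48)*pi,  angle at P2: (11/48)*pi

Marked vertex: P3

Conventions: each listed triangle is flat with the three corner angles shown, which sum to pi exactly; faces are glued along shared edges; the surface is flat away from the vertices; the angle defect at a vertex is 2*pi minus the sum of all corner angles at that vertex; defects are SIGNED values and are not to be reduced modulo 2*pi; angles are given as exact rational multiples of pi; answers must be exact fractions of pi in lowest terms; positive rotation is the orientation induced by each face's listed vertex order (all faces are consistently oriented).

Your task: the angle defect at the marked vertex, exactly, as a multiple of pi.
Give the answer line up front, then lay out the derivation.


Answer: defect(P3) = (-7/8)*pi

Sum of corner angles at P3: (23/8)*pi
defect = 2*pi - (23/8)*pi


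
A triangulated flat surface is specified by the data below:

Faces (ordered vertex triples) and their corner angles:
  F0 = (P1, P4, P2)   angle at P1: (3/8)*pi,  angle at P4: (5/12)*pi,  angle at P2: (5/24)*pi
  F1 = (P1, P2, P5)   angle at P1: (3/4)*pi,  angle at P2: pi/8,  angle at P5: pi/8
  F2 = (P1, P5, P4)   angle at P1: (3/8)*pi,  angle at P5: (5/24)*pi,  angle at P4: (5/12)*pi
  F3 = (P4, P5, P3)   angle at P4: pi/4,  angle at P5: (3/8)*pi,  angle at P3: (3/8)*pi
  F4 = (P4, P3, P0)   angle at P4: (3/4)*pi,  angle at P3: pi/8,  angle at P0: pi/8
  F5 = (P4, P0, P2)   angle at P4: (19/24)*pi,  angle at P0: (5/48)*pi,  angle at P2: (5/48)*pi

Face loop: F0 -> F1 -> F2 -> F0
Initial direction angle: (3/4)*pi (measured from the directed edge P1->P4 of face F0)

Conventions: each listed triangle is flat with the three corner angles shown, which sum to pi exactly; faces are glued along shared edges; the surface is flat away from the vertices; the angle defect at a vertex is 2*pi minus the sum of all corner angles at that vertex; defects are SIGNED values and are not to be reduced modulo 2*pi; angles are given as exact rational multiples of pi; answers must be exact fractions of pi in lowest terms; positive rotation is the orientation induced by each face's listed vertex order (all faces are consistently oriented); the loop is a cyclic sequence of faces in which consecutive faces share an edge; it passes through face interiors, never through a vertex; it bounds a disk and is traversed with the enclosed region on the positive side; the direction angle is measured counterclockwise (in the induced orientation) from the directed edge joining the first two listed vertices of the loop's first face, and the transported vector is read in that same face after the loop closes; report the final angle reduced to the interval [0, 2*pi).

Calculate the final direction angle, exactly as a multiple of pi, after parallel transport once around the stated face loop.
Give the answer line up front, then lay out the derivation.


Answer: final direction angle = (5/4)*pi

enclosed vertex P1: corner angles sum to (3/2)*pi, defect = 2*pi - (3/2)*pi = pi/2
by Gauss-Bonnet the loop rotates the vector by the enclosed defect sum (positive orientation, mod 2*pi)
final angle = (3/4)*pi + pi/2 = (5/4)*pi (mod 2*pi)
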